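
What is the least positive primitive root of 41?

6

φ(41) = 41 − 1 = 40 = 2^3 · 5.
Test candidates g = 2, 3, … against the prime factors q ∈ {2, 5} of φ(41): g is a generator iff g^(40/q) ≢ 1 for every such q.
g = 2: 2^20 ≡ 1 — hits 1, so not a primitive root.
g = 3: 3^20 ≡ 40; 3^8 ≡ 1 — hits 1, so not a primitive root.
g = 4: 4^20 ≡ 1 — hits 1, so not a primitive root.
g = 5: 5^20 ≡ 1 — hits 1, so not a primitive root.
g = 6: 6^20 ≡ 40; 6^8 ≡ 10 — none is 1, so 6 is a primitive root.
So 6 is the smallest generator of (Z/41Z)^×.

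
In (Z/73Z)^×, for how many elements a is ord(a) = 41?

φ(73) = 73 − 1 = 72 = 2^3 · 3^2.
In a cyclic group of order 72, there are φ(d) elements of order d for each divisor d of 72, and zero for non-divisors.
41 does not divide 72, so no element of (Z/73Z)^× has order 41.

0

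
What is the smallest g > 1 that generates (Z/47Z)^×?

5

φ(47) = 47 − 1 = 46 = 2 · 23.
Test candidates g = 2, 3, … against the prime factors q ∈ {2, 23} of φ(47): g is a generator iff g^(46/q) ≢ 1 for every such q.
g = 2: 2^23 ≡ 1 — hits 1, so not a primitive root.
g = 3: 3^23 ≡ 1 — hits 1, so not a primitive root.
g = 4: 4^23 ≡ 1 — hits 1, so not a primitive root.
g = 5: 5^23 ≡ 46; 5^2 ≡ 25 — none is 1, so 5 is a primitive root.
So 5 is the smallest generator of (Z/47Z)^×.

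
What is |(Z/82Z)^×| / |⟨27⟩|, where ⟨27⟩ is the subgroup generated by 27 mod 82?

5

By Lagrange's theorem, ord_82(27) divides φ(82) = φ(2)·φ(41) = 1·40 = 40 = 2^3 · 5.
Divisors of 40: 1, 2, 4, 5, 8, 10, 20, 40.
Evaluate successive powers at the divisors of 40:
27^1 ≡ 27 (mod 82)
27^2 ≡ 73 (mod 82)
27^4 ≡ 81 (mod 82)
27^5 ≡ 55 (mod 82)
27^8 ≡ 1 (mod 82) ✓
Thus |⟨27⟩| = ord(27) = 8.
The index is φ(82) / ord(27) = 40 / 8 = 5.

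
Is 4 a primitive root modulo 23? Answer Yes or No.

No

φ(23) = 23 − 1 = 22 = 2 · 11.
It suffices to check that the order of 4 is not a proper divisor of 22: compute 4^(22/q) for q ∈ {2, 11}.
4^11 ≡ 1 (mod 23)  [q = 2: ≡ 1 ✗]
4^2 ≡ 16 (mod 23)  [q = 11: ≢ 1 ✓]
Since 4^11 ≡ 1, the order of 4 divides 11 < 22, so 4 is not a primitive root.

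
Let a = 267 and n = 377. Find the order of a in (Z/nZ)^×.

ord(267) | φ(377) = φ(13·29) = (13−1)·(29−1) = 12·28 = 336 = 2^4 · 3 · 7.
Divisors of 336: 1, 2, 3, 4, 6, 7, 8, 12, 14, 16, 21, 24, 28, 42, 48, 56, 84, 112, 168, 336.
Compute 267^d (mod 377) for the divisors d until we hit 1:
267^1 ≡ 267
267^2 ≡ 36
267^3 ≡ 187
267^4 ≡ 165
267^6 ≡ 285
267^7 ≡ 318
267^8 ≡ 81
267^12 ≡ 170
267^14 ≡ 88
267^16 ≡ 152
267^21 ≡ 86
267^24 ≡ 248
267^28 ≡ 204
267^42 ≡ 233
267^48 ≡ 53
267^56 ≡ 146
267^84 ≡ 1
Hence ord(267) = 84.

84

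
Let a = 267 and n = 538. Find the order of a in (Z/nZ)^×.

268

ord(267) | φ(538) = φ(2)·φ(269) = 1·268 = 268 = 2^2 · 67.
Divisors of 268: 1, 2, 4, 67, 134, 268.
Evaluate successive powers at the divisors of 268:
267^1 ≡ 267 (mod 538)
267^2 ≡ 273 (mod 538)
267^4 ≡ 285 (mod 538)
267^67 ≡ 351 (mod 538)
267^134 ≡ 537 (mod 538)
267^268 ≡ 1 (mod 538) ✓
Therefore the multiplicative order of 267 modulo 538 is 268.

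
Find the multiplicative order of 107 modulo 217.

By Lagrange's theorem, ord_217(107) divides φ(217) = φ(7·31) = (7−1)·(31−1) = 6·30 = 180 = 2^2 · 3^2 · 5.
Divisors of 180: 1, 2, 3, 4, 5, 6, 9, 10, 12, 15, 18, 20, 30, 36, 45, 60, 90, 180.
Check 107^d mod 217 for each divisor in increasing order:
107^1 ≡ 107 (mod 217)
107^2 ≡ 165 (mod 217)
107^3 ≡ 78 (mod 217)
107^4 ≡ 100 (mod 217)
107^5 ≡ 67 (mod 217)
107^6 ≡ 8 (mod 217)
107^9 ≡ 190 (mod 217)
107^10 ≡ 149 (mod 217)
107^12 ≡ 64 (mod 217)
107^15 ≡ 1 (mod 217) ✓
Therefore the multiplicative order of 107 modulo 217 is 15.

15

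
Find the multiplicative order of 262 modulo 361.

18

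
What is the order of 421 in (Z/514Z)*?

256

ord(421) | φ(514) = φ(2)·φ(257) = 1·256 = 256 = 2^8.
Divisors of 256: 1, 2, 4, 8, 16, 32, 64, 128, 256.
Test each divisor d:
421^1 ≡ 421 (mod 514)
421^2 ≡ 425 (mod 514)
421^4 ≡ 211 (mod 514)
421^8 ≡ 317 (mod 514)
421^16 ≡ 259 (mod 514)
421^32 ≡ 261 (mod 514)
421^64 ≡ 273 (mod 514)
421^128 ≡ 513 (mod 514)
421^256 ≡ 1 (mod 514) ✓
Therefore the multiplicative order of 421 modulo 514 is 256.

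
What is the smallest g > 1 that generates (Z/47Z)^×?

φ(47) = 47 − 1 = 46 = 2 · 23.
Test candidates g = 2, 3, … against the prime factors q ∈ {2, 23} of φ(47): g is a generator iff g^(46/q) ≢ 1 for every such q.
g = 2: 2^23 ≡ 1 — hits 1, so not a primitive root.
g = 3: 3^23 ≡ 1 — hits 1, so not a primitive root.
g = 4: 4^23 ≡ 1 — hits 1, so not a primitive root.
g = 5: 5^23 ≡ 46; 5^2 ≡ 25 — none is 1, so 5 is a primitive root.
The smallest primitive root modulo 47 is 5.

5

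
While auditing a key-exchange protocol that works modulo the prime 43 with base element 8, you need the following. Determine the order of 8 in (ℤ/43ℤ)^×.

14

By Lagrange's theorem, ord_43(8) divides φ(43) = 43 − 1 = 42 = 2 · 3 · 7.
Divisors of 42: 1, 2, 3, 6, 7, 14, 21, 42.
Check 8^d mod 43 for each divisor in increasing order:
8^1 ≡ 8 (mod 43)
8^2 ≡ 21 (mod 43)
8^3 ≡ 39 (mod 43)
8^6 ≡ 16 (mod 43)
8^7 ≡ 42 (mod 43)
8^14 ≡ 1 (mod 43) ✓
Therefore the multiplicative order of 8 modulo 43 is 14.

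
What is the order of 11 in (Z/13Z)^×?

12

The order of 11 must divide φ(13) = 13 − 1 = 12 = 2^2 · 3.
Divisors of 12: 1, 2, 3, 4, 6, 12.
Test each divisor d:
11^1 ≡ 11 (mod 13)
11^2 ≡ 4 (mod 13)
11^3 ≡ 5 (mod 13)
11^4 ≡ 3 (mod 13)
11^6 ≡ 12 (mod 13)
11^12 ≡ 1 (mod 13) ✓
Therefore the multiplicative order of 11 modulo 13 is 12.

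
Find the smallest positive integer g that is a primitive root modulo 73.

φ(73) = 73 − 1 = 72 = 2^3 · 3^2.
g is a primitive root iff g^(72/q) ≢ 1 (mod 73) for each prime q ∈ {2, 3}.
g = 2: 2^36 ≡ 1 — hits 1, so not a primitive root.
g = 3: 3^36 ≡ 1 — hits 1, so not a primitive root.
g = 4: 4^36 ≡ 1 — hits 1, so not a primitive root.
g = 5: 5^36 ≡ 72; 5^24 ≡ 8 — none is 1, so 5 is a primitive root.
So 5 is the smallest generator of (Z/73Z)^×.

5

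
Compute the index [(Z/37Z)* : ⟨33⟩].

Since 33 ∈ (Z/37Z)^×, its order divides φ(37) = 37 − 1 = 36 = 2^2 · 3^2.
Divisors of 36: 1, 2, 3, 4, 6, 9, 12, 18, 36.
Evaluate successive powers at the divisors of 36:
33^1 ≡ 33 (mod 37)
33^2 ≡ 16 (mod 37)
33^3 ≡ 10 (mod 37)
33^4 ≡ 34 (mod 37)
33^6 ≡ 26 (mod 37)
33^9 ≡ 1 (mod 37) ✓
The order of 33 is 9, so the subgroup it generates has 9 elements.
Index = |(Z/37Z)^×| / |⟨33⟩| = 36 / 9 = 4.

4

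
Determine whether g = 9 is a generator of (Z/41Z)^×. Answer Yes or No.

φ(41) = 41 − 1 = 40 = 2^3 · 5.
9 is a primitive root mod 41 iff 9^(φ(41)/q) ≢ 1 for every prime q | φ(41), i.e. q ∈ {2, 5}.
9^20 ≡ 1 (mod 41)  [q = 2: ≡ 1 ✗]
9^8 ≡ 1 (mod 41)  [q = 5: ≡ 1 ✗]
9^20 ≡ 1 shows ord(9) | 20, strictly less than φ(41); not a primitive root.

No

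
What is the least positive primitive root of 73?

5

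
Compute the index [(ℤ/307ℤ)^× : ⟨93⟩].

By Lagrange's theorem, ord_307(93) divides φ(307) = 307 − 1 = 306 = 2 · 3^2 · 17.
Divisors of 306: 1, 2, 3, 6, 9, 17, 18, 34, 51, 102, 153, 306.
Check 93^d mod 307 for each divisor in increasing order:
93^1 ≡ 93
93^2 ≡ 53
93^3 ≡ 17
93^6 ≡ 289
93^9 ≡ 1
The order of 93 is 9, so the subgroup it generates has 9 elements.
The index is φ(307) / ord(93) = 306 / 9 = 34.

34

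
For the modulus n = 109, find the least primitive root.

6

φ(109) = 109 − 1 = 108 = 2^2 · 3^3.
Test candidates g = 2, 3, … against the prime factors q ∈ {2, 3} of φ(109): g is a generator iff g^(108/q) ≢ 1 for every such q.
g = 2: 2^54 ≡ 108; 2^36 ≡ 1 — hits 1, so not a primitive root.
g = 3: 3^54 ≡ 1 — hits 1, so not a primitive root.
g = 4: 4^54 ≡ 1 — hits 1, so not a primitive root.
g = 5: 5^54 ≡ 1 — hits 1, so not a primitive root.
g = 6: 6^54 ≡ 108; 6^36 ≡ 63 — none is 1, so 6 is a primitive root.
The smallest primitive root modulo 109 is 6.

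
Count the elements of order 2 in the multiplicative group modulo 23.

φ(23) = 23 − 1 = 22 = 2 · 11.
(Z/23Z)^× is cyclic (|G| = 22); a cyclic group of order m has exactly φ(d) elements of each order d | m, and none otherwise.
2 | 22, and φ(2) = 2 − 1 = 1.

1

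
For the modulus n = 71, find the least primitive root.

φ(71) = 71 − 1 = 70 = 2 · 5 · 7.
g is a primitive root iff g^(70/q) ≢ 1 (mod 71) for each prime q ∈ {2, 5, 7}.
g = 2: 2^35 ≡ 1 — hits 1, so not a primitive root.
g = 3: 3^35 ≡ 1 — hits 1, so not a primitive root.
g = 4: 4^35 ≡ 1 — hits 1, so not a primitive root.
g = 5: 5^35 ≡ 1 — hits 1, so not a primitive root.
g = 6: 6^35 ≡ 1 — hits 1, so not a primitive root.
g = 7: 7^35 ≡ 70; 7^14 ≡ 54; 7^10 ≡ 45 — none is 1, so 7 is a primitive root.
The smallest primitive root modulo 71 is 7.

7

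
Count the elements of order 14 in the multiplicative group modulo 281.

6

φ(281) = 281 − 1 = 280 = 2^3 · 5 · 7.
In a cyclic group of order 280, there are φ(d) elements of order d for each divisor d of 280, and zero for non-divisors.
14 = 2 · 7 divides 280, and φ(14) = 6.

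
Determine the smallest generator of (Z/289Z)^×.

3

φ(289) = φ(17^2) = 17·(17−1) = 272 = 2^4 · 17.
g is a primitive root iff g^(272/q) ≢ 1 (mod 289) for each prime q ∈ {2, 17}.
g = 2: 2^136 ≡ 1 — hits 1, so not a primitive root.
g = 3: 3^136 ≡ 288; 3^16 ≡ 171 — none is 1, so 3 is a primitive root.
Hence the least primitive root of 289 is 3.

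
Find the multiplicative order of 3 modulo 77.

Since 3 ∈ (Z/77Z)^×, its order divides φ(77) = φ(7·11) = (7−1)·(11−1) = 6·10 = 60 = 2^2 · 3 · 5.
Divisors of 60: 1, 2, 3, 4, 5, 6, 10, 12, 15, 20, 30, 60.
Check 3^d mod 77 for each divisor in increasing order:
3^1 ≡ 3 (mod 77)
3^2 ≡ 9 (mod 77)
3^3 ≡ 27 (mod 77)
3^4 ≡ 4 (mod 77)
3^5 ≡ 12 (mod 77)
3^6 ≡ 36 (mod 77)
3^10 ≡ 67 (mod 77)
3^12 ≡ 64 (mod 77)
3^15 ≡ 34 (mod 77)
3^20 ≡ 23 (mod 77)
3^30 ≡ 1 (mod 77) ✓
Therefore the multiplicative order of 3 modulo 77 is 30.

30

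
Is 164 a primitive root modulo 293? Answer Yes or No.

Yes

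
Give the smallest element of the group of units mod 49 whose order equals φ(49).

3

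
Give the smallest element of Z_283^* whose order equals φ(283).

3

φ(283) = 283 − 1 = 282 = 2 · 3 · 47.
Test candidates g = 2, 3, … against the prime factors q ∈ {2, 3, 47} of φ(283): g is a generator iff g^(282/q) ≢ 1 for every such q.
g = 2: 2^141 ≡ 282; 2^94 ≡ 1 — hits 1, so not a primitive root.
g = 3: 3^141 ≡ 282; 3^94 ≡ 238; 3^6 ≡ 163 — none is 1, so 3 is a primitive root.
Hence the least primitive root of 283 is 3.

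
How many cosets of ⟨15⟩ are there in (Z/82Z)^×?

1

Since 15 ∈ (Z/82Z)^×, its order divides φ(82) = φ(2)·φ(41) = 1·40 = 40 = 2^3 · 5.
Divisors of 40: 1, 2, 4, 5, 8, 10, 20, 40.
Evaluate successive powers at the divisors of 40:
15^1 ≡ 15
15^2 ≡ 61
15^4 ≡ 31
15^5 ≡ 55
15^8 ≡ 59
15^10 ≡ 73
15^20 ≡ 81
15^40 ≡ 1
So ord_82(15) = 40, hence |⟨15⟩| = 40.
Index = |(Z/82Z)^×| / |⟨15⟩| = 40 / 40 = 1.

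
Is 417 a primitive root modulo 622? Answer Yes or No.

φ(622) = φ(2)·φ(311) = 1·310 = 310 = 2 · 5 · 31.
417 is a primitive root mod 622 iff 417^(φ(622)/q) ≢ 1 for every prime q | φ(622), i.e. q ∈ {2, 5, 31}.
417^155 ≡ 1 (mod 622)  [q = 2: ≡ 1 ✗]
417^62 ≡ 347 (mod 622)  [q = 5: ≢ 1 ✓]
417^10 ≡ 451 (mod 622)  [q = 31: ≢ 1 ✓]
Since 417^155 ≡ 1, the order of 417 divides 155 < 310, so 417 is not a primitive root.

No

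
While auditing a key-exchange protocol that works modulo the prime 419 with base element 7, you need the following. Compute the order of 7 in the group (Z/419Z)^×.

19

ord(7) | φ(419) = 419 − 1 = 418 = 2 · 11 · 19.
Divisors of 418: 1, 2, 11, 19, 22, 38, 209, 418.
Evaluate successive powers at the divisors of 418:
7^1 ≡ 7 (mod 419)
7^2 ≡ 49 (mod 419)
7^11 ≡ 379 (mod 419)
7^19 ≡ 1 (mod 419) ✓
The smallest such exponent is 19, so the order of 7 is 19.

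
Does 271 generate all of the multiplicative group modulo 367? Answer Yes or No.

No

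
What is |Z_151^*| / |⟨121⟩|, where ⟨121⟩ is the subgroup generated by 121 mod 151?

2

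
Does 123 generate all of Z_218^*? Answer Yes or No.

φ(218) = φ(2)·φ(109) = 1·108 = 108 = 2^2 · 3^3.
123 is a primitive root mod 218 iff 123^(φ(218)/q) ≢ 1 for every prime q | φ(218), i.e. q ∈ {2, 3}.
123^54 ≡ 217 (mod 218)  [q = 2: ≢ 1 ✓]
123^36 ≡ 63 (mod 218)  [q = 3: ≢ 1 ✓]
Every test exponent gives a nontrivial residue, hence 123 generates the full group.

Yes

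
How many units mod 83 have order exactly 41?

40

φ(83) = 83 − 1 = 82 = 2 · 41.
In a cyclic group of order 82, there are φ(d) elements of order d for each divisor d of 82, and zero for non-divisors.
41 | 82, and φ(41) = 41 − 1 = 40.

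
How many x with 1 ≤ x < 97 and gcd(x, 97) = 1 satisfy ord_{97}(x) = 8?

4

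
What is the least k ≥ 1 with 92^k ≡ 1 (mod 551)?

ord(92) | φ(551) = φ(19·29) = (19−1)·(29−1) = 18·28 = 504 = 2^3 · 3^2 · 7.
Divisors of 504: 1, 2, 3, 4, 6, 7, 8, 9, 12, 14, 18, 21, 24, 28, 36, 42, 56, 63, 72, 84, 126, 168, 252, 504.
Check 92^d mod 551 for each divisor in increasing order:
92^1 ≡ 92 (mod 551)
92^2 ≡ 199 (mod 551)
92^3 ≡ 125 (mod 551)
92^4 ≡ 480 (mod 551)
92^6 ≡ 197 (mod 551)
92^7 ≡ 492 (mod 551)
92^8 ≡ 82 (mod 551)
92^9 ≡ 381 (mod 551)
92^12 ≡ 239 (mod 551)
92^14 ≡ 175 (mod 551)
92^18 ≡ 248 (mod 551)
92^21 ≡ 144 (mod 551)
92^24 ≡ 368 (mod 551)
92^28 ≡ 320 (mod 551)
92^36 ≡ 343 (mod 551)
92^42 ≡ 349 (mod 551)
92^56 ≡ 465 (mod 551)
92^63 ≡ 115 (mod 551)
92^72 ≡ 286 (mod 551)
92^84 ≡ 30 (mod 551)
92^126 ≡ 1 (mod 551) ✓
The smallest such exponent is 126, so the order of 92 is 126.

126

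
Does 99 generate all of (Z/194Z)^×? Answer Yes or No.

No

φ(194) = φ(2)·φ(97) = 1·96 = 96 = 2^5 · 3.
99 is a primitive root mod 194 iff 99^(φ(194)/q) ≢ 1 for every prime q | φ(194), i.e. q ∈ {2, 3}.
99^48 ≡ 1 (mod 194)  [q = 2: ≡ 1 ✗]
99^32 ≡ 35 (mod 194)  [q = 3: ≢ 1 ✓]
99^48 ≡ 1 shows ord(99) | 48, strictly less than φ(194); not a primitive root.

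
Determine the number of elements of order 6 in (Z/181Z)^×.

φ(181) = 181 − 1 = 180 = 2^2 · 3^2 · 5.
(Z/181Z)^× is cyclic (|G| = 180); a cyclic group of order m has exactly φ(d) elements of each order d | m, and none otherwise.
6 = 2 · 3 divides 180, and φ(6) = 2.

2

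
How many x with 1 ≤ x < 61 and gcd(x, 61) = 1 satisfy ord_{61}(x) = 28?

0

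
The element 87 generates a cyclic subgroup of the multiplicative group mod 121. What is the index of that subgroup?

5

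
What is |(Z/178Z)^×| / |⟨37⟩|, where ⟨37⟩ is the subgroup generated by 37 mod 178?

By Lagrange's theorem, ord_178(37) divides φ(178) = φ(2)·φ(89) = 1·88 = 88 = 2^3 · 11.
Divisors of 88: 1, 2, 4, 8, 11, 22, 44, 88.
Evaluate successive powers at the divisors of 88:
37^1 ≡ 37 (mod 178)
37^2 ≡ 123 (mod 178)
37^4 ≡ 177 (mod 178)
37^8 ≡ 1 (mod 178) ✓
Thus |⟨37⟩| = ord(37) = 8.
Index = |(Z/178Z)^×| / |⟨37⟩| = 88 / 8 = 11.

11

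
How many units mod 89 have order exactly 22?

10

φ(89) = 89 − 1 = 88 = 2^3 · 11.
In a cyclic group of order 88, there are φ(d) elements of order d for each divisor d of 88, and zero for non-divisors.
22 = 2 · 11 divides 88, and φ(22) = 10.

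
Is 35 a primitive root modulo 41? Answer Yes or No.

Yes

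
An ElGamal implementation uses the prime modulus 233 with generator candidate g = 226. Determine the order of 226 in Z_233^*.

By Lagrange's theorem, ord_233(226) divides φ(233) = 233 − 1 = 232 = 2^3 · 29.
Divisors of 232: 1, 2, 4, 8, 29, 58, 116, 232.
Test each divisor d:
226^1 ≡ 226
226^2 ≡ 49
226^4 ≡ 71
226^8 ≡ 148
226^29 ≡ 144
226^58 ≡ 232
226^116 ≡ 1
The smallest such exponent is 116, so the order of 226 is 116.

116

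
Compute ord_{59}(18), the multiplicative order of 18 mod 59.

The order of 18 must divide φ(59) = 59 − 1 = 58 = 2 · 29.
Divisors of 58: 1, 2, 29, 58.
Check 18^d mod 59 for each divisor in increasing order:
18^1 ≡ 18 (mod 59)
18^2 ≡ 29 (mod 59)
18^29 ≡ 58 (mod 59)
18^58 ≡ 1 (mod 59) ✓
Hence ord(18) = 58.

58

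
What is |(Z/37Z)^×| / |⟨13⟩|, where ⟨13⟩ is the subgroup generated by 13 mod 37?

1

ord(13) | φ(37) = 37 − 1 = 36 = 2^2 · 3^2.
Divisors of 36: 1, 2, 3, 4, 6, 9, 12, 18, 36.
Check 13^d mod 37 for each divisor in increasing order:
13^1 ≡ 13 (mod 37)
13^2 ≡ 21 (mod 37)
13^3 ≡ 14 (mod 37)
13^4 ≡ 34 (mod 37)
13^6 ≡ 11 (mod 37)
13^9 ≡ 6 (mod 37)
13^12 ≡ 10 (mod 37)
13^18 ≡ 36 (mod 37)
13^36 ≡ 1 (mod 37) ✓
So ord_37(13) = 36, hence |⟨13⟩| = 36.
The index is φ(37) / ord(13) = 36 / 36 = 1.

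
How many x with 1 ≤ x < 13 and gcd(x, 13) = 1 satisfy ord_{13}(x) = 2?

φ(13) = 13 − 1 = 12 = 2^2 · 3.
(Z/13Z)^× is cyclic (|G| = 12); a cyclic group of order m has exactly φ(d) elements of each order d | m, and none otherwise.
2 | 12, and φ(2) = 2 − 1 = 1.

1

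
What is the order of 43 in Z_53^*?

26

By Lagrange's theorem, ord_53(43) divides φ(53) = 53 − 1 = 52 = 2^2 · 13.
Divisors of 52: 1, 2, 4, 13, 26, 52.
Check 43^d mod 53 for each divisor in increasing order:
43^1 ≡ 43 (mod 53)
43^2 ≡ 47 (mod 53)
43^4 ≡ 36 (mod 53)
43^13 ≡ 52 (mod 53)
43^26 ≡ 1 (mod 53) ✓
So ord_53(43) = 26.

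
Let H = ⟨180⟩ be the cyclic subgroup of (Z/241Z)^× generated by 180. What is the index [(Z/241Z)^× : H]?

6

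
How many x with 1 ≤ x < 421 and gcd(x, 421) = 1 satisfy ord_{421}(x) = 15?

8

φ(421) = 421 − 1 = 420 = 2^2 · 3 · 5 · 7.
(Z/421Z)^× is cyclic (|G| = 420); a cyclic group of order m has exactly φ(d) elements of each order d | m, and none otherwise.
15 = 3 · 5 divides 420, and φ(15) = 8.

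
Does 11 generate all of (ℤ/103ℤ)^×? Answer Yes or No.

Yes

φ(103) = 103 − 1 = 102 = 2 · 3 · 17.
It suffices to check that the order of 11 is not a proper divisor of 102: compute 11^(102/q) for q ∈ {2, 3, 17}.
11^51 ≡ 102 (mod 103)  [q = 2: ≢ 1 ✓]
11^34 ≡ 56 (mod 103)  [q = 3: ≢ 1 ✓]
11^6 ≡ 64 (mod 103)  [q = 17: ≢ 1 ✓]
Every test exponent gives a nontrivial residue, hence 11 generates the full group.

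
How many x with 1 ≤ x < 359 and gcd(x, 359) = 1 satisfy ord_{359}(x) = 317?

0

φ(359) = 359 − 1 = 358 = 2 · 179.
Since (Z/359Z)^× is cyclic of order 358, the number of elements of order d is φ(d) when d | 358 and 0 otherwise.
Since 317 ∤ 358, the count is 0.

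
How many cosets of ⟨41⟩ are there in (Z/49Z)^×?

3

By Lagrange's theorem, ord_49(41) divides φ(49) = φ(7^2) = 7·(7−1) = 42 = 2 · 3 · 7.
Divisors of 42: 1, 2, 3, 6, 7, 14, 21, 42.
Test each divisor d:
41^1 ≡ 41
41^2 ≡ 15
41^3 ≡ 27
41^6 ≡ 43
41^7 ≡ 48
41^14 ≡ 1
Thus |⟨41⟩| = ord(41) = 14.
The index is φ(49) / ord(41) = 42 / 14 = 3.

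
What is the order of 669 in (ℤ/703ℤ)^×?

18

Since 669 ∈ (Z/703Z)^×, its order divides φ(703) = φ(19·37) = (19−1)·(37−1) = 18·36 = 648 = 2^3 · 3^4.
Divisors of 648: 1, 2, 3, 4, 6, 8, 9, 12, 18, 24, 27, 36, 54, 72, 81, 108, 162, 216, 324, 648.
Compute 669^d (mod 703) for the divisors d until we hit 1:
669^1 ≡ 669
669^2 ≡ 453
669^3 ≡ 64
669^4 ≡ 636
669^6 ≡ 581
669^8 ≡ 271
669^9 ≡ 628
669^12 ≡ 121
669^18 ≡ 1
Hence ord(669) = 18.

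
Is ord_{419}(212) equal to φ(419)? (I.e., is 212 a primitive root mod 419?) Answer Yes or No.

φ(419) = 419 − 1 = 418 = 2 · 11 · 19.
An element g generates (Z/419Z)^× iff g^(418/q) ≢ 1 (mod 419) for each prime q ∈ {2, 11, 19}.
212^209 ≡ 418 (mod 419)  [q = 2: ≢ 1 ✓]
212^38 ≡ 59 (mod 419)  [q = 11: ≢ 1 ✓]
212^22 ≡ 139 (mod 419)  [q = 19: ≢ 1 ✓]
None equal 1, so ord_419(212) = 418: 212 is a primitive root.

Yes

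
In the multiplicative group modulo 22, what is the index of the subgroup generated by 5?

Since 5 ∈ (Z/22Z)^×, its order divides φ(22) = φ(2)·φ(11) = 1·10 = 10 = 2 · 5.
Divisors of 10: 1, 2, 5, 10.
Compute 5^d (mod 22) for the divisors d until we hit 1:
5^1 ≡ 5 (mod 22)
5^2 ≡ 3 (mod 22)
5^5 ≡ 1 (mod 22) ✓
So ord_22(5) = 5, hence |⟨5⟩| = 5.
[(Z/22Z)^× : ⟨5⟩] = 10/5 = 2.

2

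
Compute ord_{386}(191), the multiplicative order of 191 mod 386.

By Lagrange's theorem, ord_386(191) divides φ(386) = φ(2)·φ(193) = 1·192 = 192 = 2^6 · 3.
Divisors of 192: 1, 2, 3, 4, 6, 8, 12, 16, 24, 32, 48, 64, 96, 192.
Check 191^d mod 386 for each divisor in increasing order:
191^1 ≡ 191
191^2 ≡ 197
191^3 ≡ 185
191^4 ≡ 209
191^6 ≡ 257
191^8 ≡ 63
191^12 ≡ 43
191^16 ≡ 109
191^24 ≡ 305
191^32 ≡ 301
191^48 ≡ 385
191^64 ≡ 277
191^96 ≡ 1
So ord_386(191) = 96.

96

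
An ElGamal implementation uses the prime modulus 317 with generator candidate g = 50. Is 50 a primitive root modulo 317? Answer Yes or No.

Yes

φ(317) = 317 − 1 = 316 = 2^2 · 79.
An element g generates (Z/317Z)^× iff g^(316/q) ≢ 1 (mod 317) for each prime q ∈ {2, 79}.
50^158 ≡ 316 (mod 317)  [q = 2: ≢ 1 ✓]
50^4 ≡ 28 (mod 317)  [q = 79: ≢ 1 ✓]
None equal 1, so ord_317(50) = 316: 50 is a primitive root.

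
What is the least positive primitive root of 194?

5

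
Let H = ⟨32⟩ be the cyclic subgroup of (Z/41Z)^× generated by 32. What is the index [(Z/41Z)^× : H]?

10

By Lagrange's theorem, ord_41(32) divides φ(41) = 41 − 1 = 40 = 2^3 · 5.
Divisors of 40: 1, 2, 4, 5, 8, 10, 20, 40.
Test each divisor d:
32^1 ≡ 32 (mod 41)
32^2 ≡ 40 (mod 41)
32^4 ≡ 1 (mod 41) ✓
The order of 32 is 4, so the subgroup it generates has 4 elements.
[(Z/41Z)^× : ⟨32⟩] = 40/4 = 10.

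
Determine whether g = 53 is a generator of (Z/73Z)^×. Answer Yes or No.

Yes

φ(73) = 73 − 1 = 72 = 2^3 · 3^2.
Test 53^(72/q) mod 73 for each prime factor q of 72:
53^36 ≡ 72 (mod 73)  [q = 2: ≢ 1 ✓]
53^24 ≡ 64 (mod 73)  [q = 3: ≢ 1 ✓]
None equal 1, so ord_73(53) = 72: 53 is a primitive root.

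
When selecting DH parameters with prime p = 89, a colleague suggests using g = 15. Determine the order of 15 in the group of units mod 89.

88

By Lagrange's theorem, ord_89(15) divides φ(89) = 89 − 1 = 88 = 2^3 · 11.
Divisors of 88: 1, 2, 4, 8, 11, 22, 44, 88.
Check 15^d mod 89 for each divisor in increasing order:
15^1 ≡ 15 (mod 89)
15^2 ≡ 47 (mod 89)
15^4 ≡ 73 (mod 89)
15^8 ≡ 78 (mod 89)
15^11 ≡ 77 (mod 89)
15^22 ≡ 55 (mod 89)
15^44 ≡ 88 (mod 89)
15^88 ≡ 1 (mod 89) ✓
Hence ord(15) = 88.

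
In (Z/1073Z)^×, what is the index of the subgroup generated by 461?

Since 461 ∈ (Z/1073Z)^×, its order divides φ(1073) = φ(29·37) = (29−1)·(37−1) = 28·36 = 1008 = 2^4 · 3^2 · 7.
Divisors of 1008: 1, 2, 3, 4, 6, 7, 8, 9, 12, 14, 16, 18, 21, 24, 28, 36, 42, 48, 56, 63, 72, 84, 112, 126, 144, 168, 252, 336, 504, 1008.
Test each divisor d:
461^1 ≡ 461 (mod 1073)
461^2 ≡ 67 (mod 1073)
461^3 ≡ 843 (mod 1073)
461^4 ≡ 197 (mod 1073)
461^6 ≡ 323 (mod 1073)
461^7 ≡ 829 (mod 1073)
461^8 ≡ 181 (mod 1073)
461^9 ≡ 820 (mod 1073)
461^12 ≡ 248 (mod 1073)
461^14 ≡ 521 (mod 1073)
461^16 ≡ 571 (mod 1073)
461^18 ≡ 702 (mod 1073)
461^21 ≡ 563 (mod 1073)
461^24 ≡ 343 (mod 1073)
461^28 ≡ 1045 (mod 1073)
461^36 ≡ 297 (mod 1073)
461^42 ≡ 434 (mod 1073)
461^48 ≡ 692 (mod 1073)
461^56 ≡ 784 (mod 1073)
461^63 ≡ 771 (mod 1073)
461^72 ≡ 223 (mod 1073)
461^84 ≡ 581 (mod 1073)
461^112 ≡ 900 (mod 1073)
461^126 ≡ 1072 (mod 1073)
461^144 ≡ 371 (mod 1073)
461^168 ≡ 639 (mod 1073)
461^252 ≡ 1 (mod 1073) ✓
Thus |⟨461⟩| = ord(461) = 252.
Index = |(Z/1073Z)^×| / |⟨461⟩| = 1008 / 252 = 4.

4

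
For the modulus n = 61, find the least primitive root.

2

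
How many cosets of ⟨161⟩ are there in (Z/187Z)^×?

4

By Lagrange's theorem, ord_187(161) divides φ(187) = φ(11·17) = (11−1)·(17−1) = 10·16 = 160 = 2^5 · 5.
Divisors of 160: 1, 2, 4, 5, 8, 10, 16, 20, 32, 40, 80, 160.
Check 161^d mod 187 for each divisor in increasing order:
161^1 ≡ 161 (mod 187)
161^2 ≡ 115 (mod 187)
161^4 ≡ 135 (mod 187)
161^5 ≡ 43 (mod 187)
161^8 ≡ 86 (mod 187)
161^10 ≡ 166 (mod 187)
161^16 ≡ 103 (mod 187)
161^20 ≡ 67 (mod 187)
161^32 ≡ 137 (mod 187)
161^40 ≡ 1 (mod 187) ✓
So ord_187(161) = 40, hence |⟨161⟩| = 40.
The index is φ(187) / ord(161) = 160 / 40 = 4.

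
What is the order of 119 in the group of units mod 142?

Since 119 ∈ (Z/142Z)^×, its order divides φ(142) = φ(2)·φ(71) = 1·70 = 70 = 2 · 5 · 7.
Divisors of 70: 1, 2, 5, 7, 10, 14, 35, 70.
Evaluate successive powers at the divisors of 70:
119^1 ≡ 119 (mod 142)
119^2 ≡ 103 (mod 142)
119^5 ≡ 91 (mod 142)
119^7 ≡ 1 (mod 142) ✓
Hence ord(119) = 7.

7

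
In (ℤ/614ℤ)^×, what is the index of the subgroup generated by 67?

1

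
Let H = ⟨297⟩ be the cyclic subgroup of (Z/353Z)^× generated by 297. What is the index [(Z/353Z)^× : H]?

By Lagrange's theorem, ord_353(297) divides φ(353) = 353 − 1 = 352 = 2^5 · 11.
Divisors of 352: 1, 2, 4, 8, 11, 16, 22, 32, 44, 88, 176, 352.
Evaluate successive powers at the divisors of 352:
297^1 ≡ 297 (mod 353)
297^2 ≡ 312 (mod 353)
297^4 ≡ 269 (mod 353)
297^8 ≡ 349 (mod 353)
297^11 ≡ 347 (mod 353)
297^16 ≡ 16 (mod 353)
297^22 ≡ 36 (mod 353)
297^32 ≡ 256 (mod 353)
297^44 ≡ 237 (mod 353)
297^88 ≡ 42 (mod 353)
297^176 ≡ 352 (mod 353)
297^352 ≡ 1 (mod 353) ✓
So ord_353(297) = 352, hence |⟨297⟩| = 352.
The index is φ(353) / ord(297) = 352 / 352 = 1.

1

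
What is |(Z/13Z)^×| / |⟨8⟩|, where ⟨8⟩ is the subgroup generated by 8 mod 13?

3

Since 8 ∈ (Z/13Z)^×, its order divides φ(13) = 13 − 1 = 12 = 2^2 · 3.
Divisors of 12: 1, 2, 3, 4, 6, 12.
Evaluate successive powers at the divisors of 12:
8^1 ≡ 8 (mod 13)
8^2 ≡ 12 (mod 13)
8^3 ≡ 5 (mod 13)
8^4 ≡ 1 (mod 13) ✓
So ord_13(8) = 4, hence |⟨8⟩| = 4.
[(Z/13Z)^× : ⟨8⟩] = 12/4 = 3.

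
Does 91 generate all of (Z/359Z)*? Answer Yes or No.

φ(359) = 359 − 1 = 358 = 2 · 179.
An element g generates (Z/359Z)^× iff g^(358/q) ≢ 1 (mod 359) for each prime q ∈ {2, 179}.
91^179 ≡ 1 (mod 359)  [q = 2: ≡ 1 ✗]
91^2 ≡ 24 (mod 359)  [q = 179: ≢ 1 ✓]
Since 91^179 ≡ 1, the order of 91 divides 179 < 358, so 91 is not a primitive root.

No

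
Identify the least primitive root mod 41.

6

φ(41) = 41 − 1 = 40 = 2^3 · 5.
Test candidates g = 2, 3, … against the prime factors q ∈ {2, 5} of φ(41): g is a generator iff g^(40/q) ≢ 1 for every such q.
g = 2: 2^20 ≡ 1 — hits 1, so not a primitive root.
g = 3: 3^20 ≡ 40; 3^8 ≡ 1 — hits 1, so not a primitive root.
g = 4: 4^20 ≡ 1 — hits 1, so not a primitive root.
g = 5: 5^20 ≡ 1 — hits 1, so not a primitive root.
g = 6: 6^20 ≡ 40; 6^8 ≡ 10 — none is 1, so 6 is a primitive root.
So 6 is the smallest generator of (Z/41Z)^×.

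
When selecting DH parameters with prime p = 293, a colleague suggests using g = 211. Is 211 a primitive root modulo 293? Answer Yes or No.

No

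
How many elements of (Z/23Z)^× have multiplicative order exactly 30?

φ(23) = 23 − 1 = 22 = 2 · 11.
In a cyclic group of order 22, there are φ(d) elements of order d for each divisor d of 22, and zero for non-divisors.
30 does not divide 22, so no element of (Z/23Z)^× has order 30.

0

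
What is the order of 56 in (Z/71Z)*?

70

By Lagrange's theorem, ord_71(56) divides φ(71) = 71 − 1 = 70 = 2 · 5 · 7.
Divisors of 70: 1, 2, 5, 7, 10, 14, 35, 70.
Test each divisor d:
56^1 ≡ 56 (mod 71)
56^2 ≡ 12 (mod 71)
56^5 ≡ 41 (mod 71)
56^7 ≡ 66 (mod 71)
56^10 ≡ 48 (mod 71)
56^14 ≡ 25 (mod 71)
56^35 ≡ 70 (mod 71)
56^70 ≡ 1 (mod 71) ✓
So ord_71(56) = 70.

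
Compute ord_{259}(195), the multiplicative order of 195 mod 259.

6

ord(195) | φ(259) = φ(7·37) = (7−1)·(37−1) = 6·36 = 216 = 2^3 · 3^3.
Divisors of 216: 1, 2, 3, 4, 6, 8, 9, 12, 18, 24, 27, 36, 54, 72, 108, 216.
Test each divisor d:
195^1 ≡ 195 (mod 259)
195^2 ≡ 211 (mod 259)
195^3 ≡ 223 (mod 259)
195^4 ≡ 232 (mod 259)
195^6 ≡ 1 (mod 259) ✓
Hence ord(195) = 6.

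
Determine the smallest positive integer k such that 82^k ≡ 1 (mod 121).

Since 82 ∈ (Z/121Z)^×, its order divides φ(121) = φ(11^2) = 11·(11−1) = 110 = 2 · 5 · 11.
Divisors of 110: 1, 2, 5, 10, 11, 22, 55, 110.
Evaluate successive powers at the divisors of 110:
82^1 ≡ 82
82^2 ≡ 69
82^5 ≡ 56
82^10 ≡ 111
82^11 ≡ 27
82^22 ≡ 3
82^55 ≡ 1
So ord_121(82) = 55.

55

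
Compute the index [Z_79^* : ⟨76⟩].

2

By Lagrange's theorem, ord_79(76) divides φ(79) = 79 − 1 = 78 = 2 · 3 · 13.
Divisors of 78: 1, 2, 3, 6, 13, 26, 39, 78.
Check 76^d mod 79 for each divisor in increasing order:
76^1 ≡ 76 (mod 79)
76^2 ≡ 9 (mod 79)
76^3 ≡ 52 (mod 79)
76^6 ≡ 18 (mod 79)
76^13 ≡ 55 (mod 79)
76^26 ≡ 23 (mod 79)
76^39 ≡ 1 (mod 79) ✓
So ord_79(76) = 39, hence |⟨76⟩| = 39.
[(Z/79Z)^× : ⟨76⟩] = 78/39 = 2.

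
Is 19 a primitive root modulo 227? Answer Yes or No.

No

φ(227) = 227 − 1 = 226 = 2 · 113.
Test 19^(226/q) mod 227 for each prime factor q of 226:
19^113 ≡ 1 (mod 227)  [q = 2: ≡ 1 ✗]
19^2 ≡ 134 (mod 227)  [q = 113: ≢ 1 ✓]
Since 19^113 ≡ 1, the order of 19 divides 113 < 226, so 19 is not a primitive root.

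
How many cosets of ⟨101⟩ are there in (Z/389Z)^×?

The order of 101 must divide φ(389) = 389 − 1 = 388 = 2^2 · 97.
Divisors of 388: 1, 2, 4, 97, 194, 388.
Test each divisor d:
101^1 ≡ 101 (mod 389)
101^2 ≡ 87 (mod 389)
101^4 ≡ 178 (mod 389)
101^97 ≡ 115 (mod 389)
101^194 ≡ 388 (mod 389)
101^388 ≡ 1 (mod 389) ✓
Thus |⟨101⟩| = ord(101) = 388.
The index is φ(389) / ord(101) = 388 / 388 = 1.

1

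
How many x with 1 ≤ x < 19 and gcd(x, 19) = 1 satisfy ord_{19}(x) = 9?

φ(19) = 19 − 1 = 18 = 2 · 3^2.
Since (Z/19Z)^× is cyclic of order 18, the number of elements of order d is φ(d) when d | 18 and 0 otherwise.
9 = 3^2 divides 18, and φ(9) = 6.

6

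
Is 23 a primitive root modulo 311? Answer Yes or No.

Yes

φ(311) = 311 − 1 = 310 = 2 · 5 · 31.
An element g generates (Z/311Z)^× iff g^(310/q) ≢ 1 (mod 311) for each prime q ∈ {2, 5, 31}.
23^155 ≡ 310 (mod 311)  [q = 2: ≢ 1 ✓]
23^62 ≡ 6 (mod 311)  [q = 5: ≢ 1 ✓]
23^10 ≡ 18 (mod 311)  [q = 31: ≢ 1 ✓]
Every test exponent gives a nontrivial residue, hence 23 generates the full group.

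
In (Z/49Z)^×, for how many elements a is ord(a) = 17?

0

φ(49) = φ(7^2) = 7·(7−1) = 42 = 2 · 3 · 7.
In a cyclic group of order 42, there are φ(d) elements of order d for each divisor d of 42, and zero for non-divisors.
Since 17 ∤ 42, the count is 0.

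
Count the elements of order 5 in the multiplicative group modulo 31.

4

φ(31) = 31 − 1 = 30 = 2 · 3 · 5.
In a cyclic group of order 30, there are φ(d) elements of order d for each divisor d of 30, and zero for non-divisors.
5 | 30, and φ(5) = 5 − 1 = 4.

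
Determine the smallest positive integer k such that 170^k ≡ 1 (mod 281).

70

Since 170 ∈ (Z/281Z)^×, its order divides φ(281) = 281 − 1 = 280 = 2^3 · 5 · 7.
Divisors of 280: 1, 2, 4, 5, 7, 8, 10, 14, 20, 28, 35, 40, 56, 70, 140, 280.
Compute 170^d (mod 281) for the divisors d until we hit 1:
170^1 ≡ 170 (mod 281)
170^2 ≡ 238 (mod 281)
170^4 ≡ 163 (mod 281)
170^5 ≡ 172 (mod 281)
170^7 ≡ 191 (mod 281)
170^8 ≡ 155 (mod 281)
170^10 ≡ 79 (mod 281)
170^14 ≡ 232 (mod 281)
170^20 ≡ 59 (mod 281)
170^28 ≡ 153 (mod 281)
170^35 ≡ 280 (mod 281)
170^40 ≡ 109 (mod 281)
170^56 ≡ 86 (mod 281)
170^70 ≡ 1 (mod 281) ✓
Hence ord(170) = 70.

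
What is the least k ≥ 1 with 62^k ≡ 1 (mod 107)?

By Lagrange's theorem, ord_107(62) divides φ(107) = 107 − 1 = 106 = 2 · 53.
Divisors of 106: 1, 2, 53, 106.
Evaluate successive powers at the divisors of 106:
62^1 ≡ 62
62^2 ≡ 99
62^53 ≡ 1
Hence ord(62) = 53.

53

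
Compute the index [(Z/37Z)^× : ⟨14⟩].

3

Since 14 ∈ (Z/37Z)^×, its order divides φ(37) = 37 − 1 = 36 = 2^2 · 3^2.
Divisors of 36: 1, 2, 3, 4, 6, 9, 12, 18, 36.
Compute 14^d (mod 37) for the divisors d until we hit 1:
14^1 ≡ 14
14^2 ≡ 11
14^3 ≡ 6
14^4 ≡ 10
14^6 ≡ 36
14^9 ≡ 31
14^12 ≡ 1
Thus |⟨14⟩| = ord(14) = 12.
[(Z/37Z)^× : ⟨14⟩] = 36/12 = 3.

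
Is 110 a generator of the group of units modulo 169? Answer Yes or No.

Yes

φ(169) = φ(13^2) = 13·(13−1) = 156 = 2^2 · 3 · 13.
Test 110^(156/q) mod 169 for each prime factor q of 156:
110^78 ≡ 168 (mod 169)  [q = 2: ≢ 1 ✓]
110^52 ≡ 22 (mod 169)  [q = 3: ≢ 1 ✓]
110^12 ≡ 14 (mod 169)  [q = 13: ≢ 1 ✓]
Every test exponent gives a nontrivial residue, hence 110 generates the full group.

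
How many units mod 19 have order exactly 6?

φ(19) = 19 − 1 = 18 = 2 · 3^2.
(Z/19Z)^× is cyclic (|G| = 18); a cyclic group of order m has exactly φ(d) elements of each order d | m, and none otherwise.
6 = 2 · 3 divides 18, and φ(6) = 2.

2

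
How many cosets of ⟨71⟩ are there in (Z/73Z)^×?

Since 71 ∈ (Z/73Z)^×, its order divides φ(73) = 73 − 1 = 72 = 2^3 · 3^2.
Divisors of 72: 1, 2, 3, 4, 6, 8, 9, 12, 18, 24, 36, 72.
Check 71^d mod 73 for each divisor in increasing order:
71^1 ≡ 71
71^2 ≡ 4
71^3 ≡ 65
71^4 ≡ 16
71^6 ≡ 64
71^8 ≡ 37
71^9 ≡ 72
71^12 ≡ 8
71^18 ≡ 1
Thus |⟨71⟩| = ord(71) = 18.
Index = |(Z/73Z)^×| / |⟨71⟩| = 72 / 18 = 4.

4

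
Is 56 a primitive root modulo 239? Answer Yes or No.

φ(239) = 239 − 1 = 238 = 2 · 7 · 17.
56 is a primitive root mod 239 iff 56^(φ(239)/q) ≢ 1 for every prime q | φ(239), i.e. q ∈ {2, 7, 17}.
56^119 ≡ 238 (mod 239)  [q = 2: ≢ 1 ✓]
56^34 ≡ 201 (mod 239)  [q = 7: ≢ 1 ✓]
56^14 ≡ 163 (mod 239)  [q = 17: ≢ 1 ✓]
None equal 1, so ord_239(56) = 238: 56 is a primitive root.

Yes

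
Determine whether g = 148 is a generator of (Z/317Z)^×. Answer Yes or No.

No

φ(317) = 317 − 1 = 316 = 2^2 · 79.
It suffices to check that the order of 148 is not a proper divisor of 316: compute 148^(316/q) for q ∈ {2, 79}.
148^158 ≡ 1 (mod 317)  [q = 2: ≡ 1 ✗]
148^4 ≡ 10 (mod 317)  [q = 79: ≢ 1 ✓]
The check at q = 2 fails, so 148 generates a proper subgroup.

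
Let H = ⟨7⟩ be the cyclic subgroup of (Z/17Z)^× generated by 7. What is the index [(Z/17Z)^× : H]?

1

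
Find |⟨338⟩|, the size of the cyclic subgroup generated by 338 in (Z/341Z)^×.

Since 338 ∈ (Z/341Z)^×, its order divides φ(341) = φ(11·31) = (11−1)·(31−1) = 10·30 = 300 = 2^2 · 3 · 5^2.
Divisors of 300: 1, 2, 3, 4, 5, 6, 10, 12, 15, 20, 25, 30, 50, 60, 75, 100, 150, 300.
Test each divisor d:
338^1 ≡ 338 (mod 341)
338^2 ≡ 9 (mod 341)
338^3 ≡ 314 (mod 341)
338^4 ≡ 81 (mod 341)
338^5 ≡ 98 (mod 341)
338^6 ≡ 47 (mod 341)
338^10 ≡ 56 (mod 341)
338^12 ≡ 163 (mod 341)
338^15 ≡ 32 (mod 341)
338^20 ≡ 67 (mod 341)
338^25 ≡ 87 (mod 341)
338^30 ≡ 1 (mod 341) ✓
Therefore the multiplicative order of 338 modulo 341 is 30.

30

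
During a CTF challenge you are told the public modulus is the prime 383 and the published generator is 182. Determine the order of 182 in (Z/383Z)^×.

ord(182) | φ(383) = 383 − 1 = 382 = 2 · 191.
Divisors of 382: 1, 2, 191, 382.
Compute 182^d (mod 383) for the divisors d until we hit 1:
182^1 ≡ 182
182^2 ≡ 186
182^191 ≡ 382
182^382 ≡ 1
Therefore the multiplicative order of 182 modulo 383 is 382.

382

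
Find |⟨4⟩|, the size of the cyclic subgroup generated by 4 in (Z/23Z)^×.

By Lagrange's theorem, ord_23(4) divides φ(23) = 23 − 1 = 22 = 2 · 11.
Divisors of 22: 1, 2, 11, 22.
Test each divisor d:
4^1 ≡ 4
4^2 ≡ 16
4^11 ≡ 1
Hence ord(4) = 11.

11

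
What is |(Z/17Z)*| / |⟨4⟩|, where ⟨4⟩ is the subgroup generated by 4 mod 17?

By Lagrange's theorem, ord_17(4) divides φ(17) = 17 − 1 = 16 = 2^4.
Divisors of 16: 1, 2, 4, 8, 16.
Evaluate successive powers at the divisors of 16:
4^1 ≡ 4 (mod 17)
4^2 ≡ 16 (mod 17)
4^4 ≡ 1 (mod 17) ✓
Thus |⟨4⟩| = ord(4) = 4.
Index = |(Z/17Z)^×| / |⟨4⟩| = 16 / 4 = 4.

4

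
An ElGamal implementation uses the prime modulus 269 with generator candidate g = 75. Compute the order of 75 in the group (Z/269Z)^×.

268

By Lagrange's theorem, ord_269(75) divides φ(269) = 269 − 1 = 268 = 2^2 · 67.
Divisors of 268: 1, 2, 4, 67, 134, 268.
Compute 75^d (mod 269) for the divisors d until we hit 1:
75^1 ≡ 75 (mod 269)
75^2 ≡ 245 (mod 269)
75^4 ≡ 38 (mod 269)
75^67 ≡ 187 (mod 269)
75^134 ≡ 268 (mod 269)
75^268 ≡ 1 (mod 269) ✓
So ord_269(75) = 268.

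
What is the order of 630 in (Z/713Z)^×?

165

The order of 630 must divide φ(713) = φ(23·31) = (23−1)·(31−1) = 22·30 = 660 = 2^2 · 3 · 5 · 11.
Divisors of 660: 1, 2, 3, 4, 5, 6, 10, 11, 12, 15, 20, 22, 30, 33, 44, 55, 60, 66, 110, 132, 165, 220, 330, 660.
Compute 630^d (mod 713) for the divisors d until we hit 1:
630^1 ≡ 630 (mod 713)
630^2 ≡ 472 (mod 713)
630^3 ≡ 39 (mod 713)
630^4 ≡ 328 (mod 713)
630^5 ≡ 583 (mod 713)
630^6 ≡ 95 (mod 713)
630^10 ≡ 501 (mod 713)
630^11 ≡ 484 (mod 713)
630^12 ≡ 469 (mod 713)
630^15 ≡ 466 (mod 713)
630^20 ≡ 25 (mod 713)
630^22 ≡ 392 (mod 713)
630^30 ≡ 404 (mod 713)
630^33 ≡ 70 (mod 713)
630^44 ≡ 369 (mod 713)
630^55 ≡ 346 (mod 713)
630^60 ≡ 652 (mod 713)
630^66 ≡ 622 (mod 713)
630^110 ≡ 645 (mod 713)
630^132 ≡ 438 (mod 713)
630^165 ≡ 1 (mod 713) ✓
Hence ord(630) = 165.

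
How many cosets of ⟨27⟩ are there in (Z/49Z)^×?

By Lagrange's theorem, ord_49(27) divides φ(49) = φ(7^2) = 7·(7−1) = 42 = 2 · 3 · 7.
Divisors of 42: 1, 2, 3, 6, 7, 14, 21, 42.
Check 27^d mod 49 for each divisor in increasing order:
27^1 ≡ 27
27^2 ≡ 43
27^3 ≡ 34
27^6 ≡ 29
27^7 ≡ 48
27^14 ≡ 1
Thus |⟨27⟩| = ord(27) = 14.
Index = |(Z/49Z)^×| / |⟨27⟩| = 42 / 14 = 3.

3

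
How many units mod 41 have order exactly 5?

4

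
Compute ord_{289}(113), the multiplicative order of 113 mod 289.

Since 113 ∈ (Z/289Z)^×, its order divides φ(289) = φ(17^2) = 17·(17−1) = 272 = 2^4 · 17.
Divisors of 272: 1, 2, 4, 8, 16, 17, 34, 68, 136, 272.
Compute 113^d (mod 289) for the divisors d until we hit 1:
113^1 ≡ 113
113^2 ≡ 53
113^4 ≡ 208
113^8 ≡ 203
113^16 ≡ 171
113^17 ≡ 249
113^34 ≡ 155
113^68 ≡ 38
113^136 ≡ 288
113^272 ≡ 1
The smallest such exponent is 272, so the order of 113 is 272.

272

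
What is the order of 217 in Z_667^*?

308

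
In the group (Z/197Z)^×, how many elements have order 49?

42

φ(197) = 197 − 1 = 196 = 2^2 · 7^2.
(Z/197Z)^× is cyclic (|G| = 196); a cyclic group of order m has exactly φ(d) elements of each order d | m, and none otherwise.
49 = 7^2 divides 196, and φ(49) = 42.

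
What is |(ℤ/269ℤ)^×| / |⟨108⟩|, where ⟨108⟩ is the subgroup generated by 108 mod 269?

1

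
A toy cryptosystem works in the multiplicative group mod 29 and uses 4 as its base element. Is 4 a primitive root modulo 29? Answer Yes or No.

φ(29) = 29 − 1 = 28 = 2^2 · 7.
It suffices to check that the order of 4 is not a proper divisor of 28: compute 4^(28/q) for q ∈ {2, 7}.
4^14 ≡ 1 (mod 29)  [q = 2: ≡ 1 ✗]
4^4 ≡ 24 (mod 29)  [q = 7: ≢ 1 ✓]
Since 4^14 ≡ 1, the order of 4 divides 14 < 28, so 4 is not a primitive root.

No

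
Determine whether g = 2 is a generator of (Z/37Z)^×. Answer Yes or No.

φ(37) = 37 − 1 = 36 = 2^2 · 3^2.
An element g generates (Z/37Z)^× iff g^(36/q) ≢ 1 (mod 37) for each prime q ∈ {2, 3}.
2^18 ≡ 36 (mod 37)  [q = 2: ≢ 1 ✓]
2^12 ≡ 26 (mod 37)  [q = 3: ≢ 1 ✓]
None equal 1, so ord_37(2) = 36: 2 is a primitive root.

Yes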